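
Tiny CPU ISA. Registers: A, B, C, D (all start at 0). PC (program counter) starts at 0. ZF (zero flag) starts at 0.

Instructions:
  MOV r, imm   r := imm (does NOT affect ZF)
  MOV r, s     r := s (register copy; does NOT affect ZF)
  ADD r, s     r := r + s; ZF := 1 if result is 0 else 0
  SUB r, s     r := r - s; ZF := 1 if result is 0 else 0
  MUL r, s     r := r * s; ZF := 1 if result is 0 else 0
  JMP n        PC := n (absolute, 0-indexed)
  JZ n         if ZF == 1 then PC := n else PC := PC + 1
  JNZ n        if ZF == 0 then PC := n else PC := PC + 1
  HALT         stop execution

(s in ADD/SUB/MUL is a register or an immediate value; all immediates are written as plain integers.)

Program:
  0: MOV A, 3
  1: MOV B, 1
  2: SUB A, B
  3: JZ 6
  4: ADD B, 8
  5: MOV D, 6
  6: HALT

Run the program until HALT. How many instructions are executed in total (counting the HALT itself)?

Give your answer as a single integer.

Step 1: PC=0 exec 'MOV A, 3'. After: A=3 B=0 C=0 D=0 ZF=0 PC=1
Step 2: PC=1 exec 'MOV B, 1'. After: A=3 B=1 C=0 D=0 ZF=0 PC=2
Step 3: PC=2 exec 'SUB A, B'. After: A=2 B=1 C=0 D=0 ZF=0 PC=3
Step 4: PC=3 exec 'JZ 6'. After: A=2 B=1 C=0 D=0 ZF=0 PC=4
Step 5: PC=4 exec 'ADD B, 8'. After: A=2 B=9 C=0 D=0 ZF=0 PC=5
Step 6: PC=5 exec 'MOV D, 6'. After: A=2 B=9 C=0 D=6 ZF=0 PC=6
Step 7: PC=6 exec 'HALT'. After: A=2 B=9 C=0 D=6 ZF=0 PC=6 HALTED
Total instructions executed: 7

Answer: 7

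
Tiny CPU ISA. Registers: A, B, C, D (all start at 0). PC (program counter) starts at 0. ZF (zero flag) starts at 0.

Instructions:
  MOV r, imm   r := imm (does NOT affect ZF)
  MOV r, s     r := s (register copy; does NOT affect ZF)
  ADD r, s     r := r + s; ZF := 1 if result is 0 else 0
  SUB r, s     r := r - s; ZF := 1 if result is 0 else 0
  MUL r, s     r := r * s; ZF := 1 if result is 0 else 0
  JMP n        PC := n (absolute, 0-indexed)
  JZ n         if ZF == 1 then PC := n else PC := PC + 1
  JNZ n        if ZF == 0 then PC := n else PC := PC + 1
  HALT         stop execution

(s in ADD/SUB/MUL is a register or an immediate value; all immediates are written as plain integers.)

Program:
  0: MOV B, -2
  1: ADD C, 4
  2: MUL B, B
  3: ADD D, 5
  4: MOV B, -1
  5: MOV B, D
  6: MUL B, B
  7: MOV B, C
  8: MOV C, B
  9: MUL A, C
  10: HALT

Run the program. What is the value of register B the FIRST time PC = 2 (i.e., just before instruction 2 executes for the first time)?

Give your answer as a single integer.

Step 1: PC=0 exec 'MOV B, -2'. After: A=0 B=-2 C=0 D=0 ZF=0 PC=1
Step 2: PC=1 exec 'ADD C, 4'. After: A=0 B=-2 C=4 D=0 ZF=0 PC=2
First time PC=2: B=-2

-2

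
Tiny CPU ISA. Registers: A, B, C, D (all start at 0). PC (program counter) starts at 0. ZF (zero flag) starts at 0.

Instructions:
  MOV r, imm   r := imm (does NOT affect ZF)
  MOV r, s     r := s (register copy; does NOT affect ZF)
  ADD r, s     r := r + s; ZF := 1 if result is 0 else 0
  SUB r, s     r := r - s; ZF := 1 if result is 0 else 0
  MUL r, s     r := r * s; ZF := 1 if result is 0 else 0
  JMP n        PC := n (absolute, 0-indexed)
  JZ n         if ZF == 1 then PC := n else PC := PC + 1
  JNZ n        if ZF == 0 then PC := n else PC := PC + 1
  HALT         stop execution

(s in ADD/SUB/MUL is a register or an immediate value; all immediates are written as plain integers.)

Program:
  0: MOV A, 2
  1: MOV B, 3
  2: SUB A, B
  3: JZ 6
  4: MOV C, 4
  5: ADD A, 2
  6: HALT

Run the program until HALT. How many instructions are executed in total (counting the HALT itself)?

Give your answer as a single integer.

Answer: 7

Derivation:
Step 1: PC=0 exec 'MOV A, 2'. After: A=2 B=0 C=0 D=0 ZF=0 PC=1
Step 2: PC=1 exec 'MOV B, 3'. After: A=2 B=3 C=0 D=0 ZF=0 PC=2
Step 3: PC=2 exec 'SUB A, B'. After: A=-1 B=3 C=0 D=0 ZF=0 PC=3
Step 4: PC=3 exec 'JZ 6'. After: A=-1 B=3 C=0 D=0 ZF=0 PC=4
Step 5: PC=4 exec 'MOV C, 4'. After: A=-1 B=3 C=4 D=0 ZF=0 PC=5
Step 6: PC=5 exec 'ADD A, 2'. After: A=1 B=3 C=4 D=0 ZF=0 PC=6
Step 7: PC=6 exec 'HALT'. After: A=1 B=3 C=4 D=0 ZF=0 PC=6 HALTED
Total instructions executed: 7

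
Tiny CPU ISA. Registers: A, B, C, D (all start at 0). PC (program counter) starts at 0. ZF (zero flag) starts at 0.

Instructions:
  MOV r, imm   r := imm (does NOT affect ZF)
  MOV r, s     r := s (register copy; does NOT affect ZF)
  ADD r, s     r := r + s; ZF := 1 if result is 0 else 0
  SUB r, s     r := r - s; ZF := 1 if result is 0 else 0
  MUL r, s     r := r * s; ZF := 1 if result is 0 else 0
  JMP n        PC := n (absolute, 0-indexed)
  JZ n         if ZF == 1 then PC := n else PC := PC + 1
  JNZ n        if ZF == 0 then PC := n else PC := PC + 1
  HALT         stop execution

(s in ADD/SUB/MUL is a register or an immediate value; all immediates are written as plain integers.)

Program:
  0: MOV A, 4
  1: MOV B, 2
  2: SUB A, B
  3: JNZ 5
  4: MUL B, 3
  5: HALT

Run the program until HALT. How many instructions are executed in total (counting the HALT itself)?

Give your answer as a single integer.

Step 1: PC=0 exec 'MOV A, 4'. After: A=4 B=0 C=0 D=0 ZF=0 PC=1
Step 2: PC=1 exec 'MOV B, 2'. After: A=4 B=2 C=0 D=0 ZF=0 PC=2
Step 3: PC=2 exec 'SUB A, B'. After: A=2 B=2 C=0 D=0 ZF=0 PC=3
Step 4: PC=3 exec 'JNZ 5'. After: A=2 B=2 C=0 D=0 ZF=0 PC=5
Step 5: PC=5 exec 'HALT'. After: A=2 B=2 C=0 D=0 ZF=0 PC=5 HALTED
Total instructions executed: 5

Answer: 5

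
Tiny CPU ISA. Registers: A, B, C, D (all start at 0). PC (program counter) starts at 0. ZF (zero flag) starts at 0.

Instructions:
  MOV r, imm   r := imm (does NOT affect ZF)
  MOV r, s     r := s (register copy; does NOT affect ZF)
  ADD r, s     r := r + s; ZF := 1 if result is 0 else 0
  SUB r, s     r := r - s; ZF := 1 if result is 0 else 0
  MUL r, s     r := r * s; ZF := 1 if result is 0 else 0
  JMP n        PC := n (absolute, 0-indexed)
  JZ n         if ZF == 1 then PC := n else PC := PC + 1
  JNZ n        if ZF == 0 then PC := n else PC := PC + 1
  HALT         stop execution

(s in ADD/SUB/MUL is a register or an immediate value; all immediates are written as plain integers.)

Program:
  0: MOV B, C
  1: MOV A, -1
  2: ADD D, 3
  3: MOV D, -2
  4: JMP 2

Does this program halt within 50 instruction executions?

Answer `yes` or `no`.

Answer: no

Derivation:
Step 1: PC=0 exec 'MOV B, C'. After: A=0 B=0 C=0 D=0 ZF=0 PC=1
Step 2: PC=1 exec 'MOV A, -1'. After: A=-1 B=0 C=0 D=0 ZF=0 PC=2
Step 3: PC=2 exec 'ADD D, 3'. After: A=-1 B=0 C=0 D=3 ZF=0 PC=3
Step 4: PC=3 exec 'MOV D, -2'. After: A=-1 B=0 C=0 D=-2 ZF=0 PC=4
Step 5: PC=4 exec 'JMP 2'. After: A=-1 B=0 C=0 D=-2 ZF=0 PC=2
Step 6: PC=2 exec 'ADD D, 3'. After: A=-1 B=0 C=0 D=1 ZF=0 PC=3
Step 7: PC=3 exec 'MOV D, -2'. After: A=-1 B=0 C=0 D=-2 ZF=0 PC=4
State after step 7 equals state after step 4: the program is in a cycle of length 3 and will never halt.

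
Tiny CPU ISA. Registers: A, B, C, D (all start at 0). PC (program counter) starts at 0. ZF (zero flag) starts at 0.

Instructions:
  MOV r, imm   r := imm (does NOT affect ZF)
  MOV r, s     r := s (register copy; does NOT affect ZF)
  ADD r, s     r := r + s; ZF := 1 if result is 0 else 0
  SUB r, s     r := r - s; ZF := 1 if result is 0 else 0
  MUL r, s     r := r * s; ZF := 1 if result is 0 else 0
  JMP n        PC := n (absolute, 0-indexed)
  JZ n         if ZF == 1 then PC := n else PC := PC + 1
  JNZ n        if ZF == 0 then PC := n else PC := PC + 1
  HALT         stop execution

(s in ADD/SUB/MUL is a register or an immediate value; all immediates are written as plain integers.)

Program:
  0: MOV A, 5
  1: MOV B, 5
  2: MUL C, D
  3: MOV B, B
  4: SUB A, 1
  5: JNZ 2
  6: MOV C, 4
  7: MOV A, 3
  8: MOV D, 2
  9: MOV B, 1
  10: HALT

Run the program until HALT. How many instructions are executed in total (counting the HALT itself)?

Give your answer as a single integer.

Answer: 27

Derivation:
Step 1: PC=0 exec 'MOV A, 5'. After: A=5 B=0 C=0 D=0 ZF=0 PC=1
Step 2: PC=1 exec 'MOV B, 5'. After: A=5 B=5 C=0 D=0 ZF=0 PC=2
Step 3: PC=2 exec 'MUL C, D'. After: A=5 B=5 C=0 D=0 ZF=1 PC=3
Step 4: PC=3 exec 'MOV B, B'. After: A=5 B=5 C=0 D=0 ZF=1 PC=4
Step 5: PC=4 exec 'SUB A, 1'. After: A=4 B=5 C=0 D=0 ZF=0 PC=5
Step 6: PC=5 exec 'JNZ 2'. After: A=4 B=5 C=0 D=0 ZF=0 PC=2
Step 7: PC=2 exec 'MUL C, D'. After: A=4 B=5 C=0 D=0 ZF=1 PC=3
Step 8: PC=3 exec 'MOV B, B'. After: A=4 B=5 C=0 D=0 ZF=1 PC=4
Step 9: PC=4 exec 'SUB A, 1'. After: A=3 B=5 C=0 D=0 ZF=0 PC=5
Step 10: PC=5 exec 'JNZ 2'. After: A=3 B=5 C=0 D=0 ZF=0 PC=2
Step 11: PC=2 exec 'MUL C, D'. After: A=3 B=5 C=0 D=0 ZF=1 PC=3
Step 12: PC=3 exec 'MOV B, B'. After: A=3 B=5 C=0 D=0 ZF=1 PC=4
Step 13: PC=4 exec 'SUB A, 1'. After: A=2 B=5 C=0 D=0 ZF=0 PC=5
Step 14: PC=5 exec 'JNZ 2'. After: A=2 B=5 C=0 D=0 ZF=0 PC=2
Step 15: PC=2 exec 'MUL C, D'. After: A=2 B=5 C=0 D=0 ZF=1 PC=3
Step 16: PC=3 exec 'MOV B, B'. After: A=2 B=5 C=0 D=0 ZF=1 PC=4
Step 17: PC=4 exec 'SUB A, 1'. After: A=1 B=5 C=0 D=0 ZF=0 PC=5
Step 18: PC=5 exec 'JNZ 2'. After: A=1 B=5 C=0 D=0 ZF=0 PC=2
Step 19: PC=2 exec 'MUL C, D'. After: A=1 B=5 C=0 D=0 ZF=1 PC=3
Step 20: PC=3 exec 'MOV B, B'. After: A=1 B=5 C=0 D=0 ZF=1 PC=4
Step 21: PC=4 exec 'SUB A, 1'. After: A=0 B=5 C=0 D=0 ZF=1 PC=5
Step 22: PC=5 exec 'JNZ 2'. After: A=0 B=5 C=0 D=0 ZF=1 PC=6
Step 23: PC=6 exec 'MOV C, 4'. After: A=0 B=5 C=4 D=0 ZF=1 PC=7
Step 24: PC=7 exec 'MOV A, 3'. After: A=3 B=5 C=4 D=0 ZF=1 PC=8
Step 25: PC=8 exec 'MOV D, 2'. After: A=3 B=5 C=4 D=2 ZF=1 PC=9
Step 26: PC=9 exec 'MOV B, 1'. After: A=3 B=1 C=4 D=2 ZF=1 PC=10
Step 27: PC=10 exec 'HALT'. After: A=3 B=1 C=4 D=2 ZF=1 PC=10 HALTED
Total instructions executed: 27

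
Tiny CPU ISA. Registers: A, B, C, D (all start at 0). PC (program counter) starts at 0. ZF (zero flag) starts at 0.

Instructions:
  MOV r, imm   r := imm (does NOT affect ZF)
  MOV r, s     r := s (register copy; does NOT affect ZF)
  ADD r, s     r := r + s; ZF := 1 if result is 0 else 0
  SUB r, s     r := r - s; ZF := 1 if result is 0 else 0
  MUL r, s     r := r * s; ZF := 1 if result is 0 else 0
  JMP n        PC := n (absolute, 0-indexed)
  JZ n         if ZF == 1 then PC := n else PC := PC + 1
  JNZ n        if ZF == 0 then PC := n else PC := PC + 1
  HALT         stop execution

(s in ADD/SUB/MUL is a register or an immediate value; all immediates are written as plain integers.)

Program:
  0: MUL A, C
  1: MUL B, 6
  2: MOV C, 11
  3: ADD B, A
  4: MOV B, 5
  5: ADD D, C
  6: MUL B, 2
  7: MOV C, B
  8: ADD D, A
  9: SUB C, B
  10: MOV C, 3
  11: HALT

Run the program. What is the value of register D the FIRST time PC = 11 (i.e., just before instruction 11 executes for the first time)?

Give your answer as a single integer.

Step 1: PC=0 exec 'MUL A, C'. After: A=0 B=0 C=0 D=0 ZF=1 PC=1
Step 2: PC=1 exec 'MUL B, 6'. After: A=0 B=0 C=0 D=0 ZF=1 PC=2
Step 3: PC=2 exec 'MOV C, 11'. After: A=0 B=0 C=11 D=0 ZF=1 PC=3
Step 4: PC=3 exec 'ADD B, A'. After: A=0 B=0 C=11 D=0 ZF=1 PC=4
Step 5: PC=4 exec 'MOV B, 5'. After: A=0 B=5 C=11 D=0 ZF=1 PC=5
Step 6: PC=5 exec 'ADD D, C'. After: A=0 B=5 C=11 D=11 ZF=0 PC=6
Step 7: PC=6 exec 'MUL B, 2'. After: A=0 B=10 C=11 D=11 ZF=0 PC=7
Step 8: PC=7 exec 'MOV C, B'. After: A=0 B=10 C=10 D=11 ZF=0 PC=8
Step 9: PC=8 exec 'ADD D, A'. After: A=0 B=10 C=10 D=11 ZF=0 PC=9
Step 10: PC=9 exec 'SUB C, B'. After: A=0 B=10 C=0 D=11 ZF=1 PC=10
Step 11: PC=10 exec 'MOV C, 3'. After: A=0 B=10 C=3 D=11 ZF=1 PC=11
First time PC=11: D=11

11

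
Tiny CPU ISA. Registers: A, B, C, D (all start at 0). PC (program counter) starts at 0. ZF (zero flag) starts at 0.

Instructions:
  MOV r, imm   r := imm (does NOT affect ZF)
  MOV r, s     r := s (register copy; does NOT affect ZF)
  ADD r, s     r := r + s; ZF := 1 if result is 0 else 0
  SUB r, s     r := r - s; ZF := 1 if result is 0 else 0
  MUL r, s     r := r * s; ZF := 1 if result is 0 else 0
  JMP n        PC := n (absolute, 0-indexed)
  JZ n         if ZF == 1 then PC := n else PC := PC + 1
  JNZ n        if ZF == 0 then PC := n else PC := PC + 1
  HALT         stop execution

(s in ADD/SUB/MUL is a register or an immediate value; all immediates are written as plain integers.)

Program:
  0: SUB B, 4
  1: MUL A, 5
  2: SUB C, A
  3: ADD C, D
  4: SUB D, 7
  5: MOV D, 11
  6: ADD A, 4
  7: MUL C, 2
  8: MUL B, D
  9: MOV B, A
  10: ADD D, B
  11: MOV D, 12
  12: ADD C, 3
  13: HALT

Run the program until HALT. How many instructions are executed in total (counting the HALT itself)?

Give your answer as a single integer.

Step 1: PC=0 exec 'SUB B, 4'. After: A=0 B=-4 C=0 D=0 ZF=0 PC=1
Step 2: PC=1 exec 'MUL A, 5'. After: A=0 B=-4 C=0 D=0 ZF=1 PC=2
Step 3: PC=2 exec 'SUB C, A'. After: A=0 B=-4 C=0 D=0 ZF=1 PC=3
Step 4: PC=3 exec 'ADD C, D'. After: A=0 B=-4 C=0 D=0 ZF=1 PC=4
Step 5: PC=4 exec 'SUB D, 7'. After: A=0 B=-4 C=0 D=-7 ZF=0 PC=5
Step 6: PC=5 exec 'MOV D, 11'. After: A=0 B=-4 C=0 D=11 ZF=0 PC=6
Step 7: PC=6 exec 'ADD A, 4'. After: A=4 B=-4 C=0 D=11 ZF=0 PC=7
Step 8: PC=7 exec 'MUL C, 2'. After: A=4 B=-4 C=0 D=11 ZF=1 PC=8
Step 9: PC=8 exec 'MUL B, D'. After: A=4 B=-44 C=0 D=11 ZF=0 PC=9
Step 10: PC=9 exec 'MOV B, A'. After: A=4 B=4 C=0 D=11 ZF=0 PC=10
Step 11: PC=10 exec 'ADD D, B'. After: A=4 B=4 C=0 D=15 ZF=0 PC=11
Step 12: PC=11 exec 'MOV D, 12'. After: A=4 B=4 C=0 D=12 ZF=0 PC=12
Step 13: PC=12 exec 'ADD C, 3'. After: A=4 B=4 C=3 D=12 ZF=0 PC=13
Step 14: PC=13 exec 'HALT'. After: A=4 B=4 C=3 D=12 ZF=0 PC=13 HALTED
Total instructions executed: 14

Answer: 14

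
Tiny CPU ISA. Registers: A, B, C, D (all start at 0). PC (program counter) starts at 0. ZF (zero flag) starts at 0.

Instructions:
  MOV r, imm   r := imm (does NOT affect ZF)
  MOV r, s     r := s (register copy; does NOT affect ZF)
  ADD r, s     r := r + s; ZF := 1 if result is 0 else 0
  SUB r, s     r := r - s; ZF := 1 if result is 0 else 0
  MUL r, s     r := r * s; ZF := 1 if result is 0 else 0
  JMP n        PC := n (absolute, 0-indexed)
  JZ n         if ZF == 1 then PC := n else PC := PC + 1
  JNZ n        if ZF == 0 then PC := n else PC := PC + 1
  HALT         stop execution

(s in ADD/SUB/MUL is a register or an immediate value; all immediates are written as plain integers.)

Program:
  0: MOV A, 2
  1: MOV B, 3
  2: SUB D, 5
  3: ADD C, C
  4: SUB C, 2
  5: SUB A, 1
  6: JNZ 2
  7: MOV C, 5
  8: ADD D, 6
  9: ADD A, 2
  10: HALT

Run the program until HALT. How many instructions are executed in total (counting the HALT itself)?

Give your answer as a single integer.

Step 1: PC=0 exec 'MOV A, 2'. After: A=2 B=0 C=0 D=0 ZF=0 PC=1
Step 2: PC=1 exec 'MOV B, 3'. After: A=2 B=3 C=0 D=0 ZF=0 PC=2
Step 3: PC=2 exec 'SUB D, 5'. After: A=2 B=3 C=0 D=-5 ZF=0 PC=3
Step 4: PC=3 exec 'ADD C, C'. After: A=2 B=3 C=0 D=-5 ZF=1 PC=4
Step 5: PC=4 exec 'SUB C, 2'. After: A=2 B=3 C=-2 D=-5 ZF=0 PC=5
Step 6: PC=5 exec 'SUB A, 1'. After: A=1 B=3 C=-2 D=-5 ZF=0 PC=6
Step 7: PC=6 exec 'JNZ 2'. After: A=1 B=3 C=-2 D=-5 ZF=0 PC=2
Step 8: PC=2 exec 'SUB D, 5'. After: A=1 B=3 C=-2 D=-10 ZF=0 PC=3
Step 9: PC=3 exec 'ADD C, C'. After: A=1 B=3 C=-4 D=-10 ZF=0 PC=4
Step 10: PC=4 exec 'SUB C, 2'. After: A=1 B=3 C=-6 D=-10 ZF=0 PC=5
Step 11: PC=5 exec 'SUB A, 1'. After: A=0 B=3 C=-6 D=-10 ZF=1 PC=6
Step 12: PC=6 exec 'JNZ 2'. After: A=0 B=3 C=-6 D=-10 ZF=1 PC=7
Step 13: PC=7 exec 'MOV C, 5'. After: A=0 B=3 C=5 D=-10 ZF=1 PC=8
Step 14: PC=8 exec 'ADD D, 6'. After: A=0 B=3 C=5 D=-4 ZF=0 PC=9
Step 15: PC=9 exec 'ADD A, 2'. After: A=2 B=3 C=5 D=-4 ZF=0 PC=10
Step 16: PC=10 exec 'HALT'. After: A=2 B=3 C=5 D=-4 ZF=0 PC=10 HALTED
Total instructions executed: 16

Answer: 16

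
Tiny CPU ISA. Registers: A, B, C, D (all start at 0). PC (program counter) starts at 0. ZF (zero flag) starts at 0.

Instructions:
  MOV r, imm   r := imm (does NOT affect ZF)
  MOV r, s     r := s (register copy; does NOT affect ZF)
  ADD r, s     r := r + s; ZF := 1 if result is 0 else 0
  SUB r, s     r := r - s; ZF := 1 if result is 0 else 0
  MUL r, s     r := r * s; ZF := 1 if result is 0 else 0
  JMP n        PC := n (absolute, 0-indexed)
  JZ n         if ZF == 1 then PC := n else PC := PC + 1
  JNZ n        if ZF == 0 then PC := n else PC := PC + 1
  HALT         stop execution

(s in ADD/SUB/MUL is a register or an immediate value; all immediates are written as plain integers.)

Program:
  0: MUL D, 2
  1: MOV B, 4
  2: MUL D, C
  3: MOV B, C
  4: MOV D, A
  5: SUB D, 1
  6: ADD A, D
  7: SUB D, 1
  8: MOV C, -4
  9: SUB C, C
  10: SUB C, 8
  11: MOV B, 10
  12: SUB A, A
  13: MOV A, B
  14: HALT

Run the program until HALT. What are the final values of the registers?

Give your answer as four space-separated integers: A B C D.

Step 1: PC=0 exec 'MUL D, 2'. After: A=0 B=0 C=0 D=0 ZF=1 PC=1
Step 2: PC=1 exec 'MOV B, 4'. After: A=0 B=4 C=0 D=0 ZF=1 PC=2
Step 3: PC=2 exec 'MUL D, C'. After: A=0 B=4 C=0 D=0 ZF=1 PC=3
Step 4: PC=3 exec 'MOV B, C'. After: A=0 B=0 C=0 D=0 ZF=1 PC=4
Step 5: PC=4 exec 'MOV D, A'. After: A=0 B=0 C=0 D=0 ZF=1 PC=5
Step 6: PC=5 exec 'SUB D, 1'. After: A=0 B=0 C=0 D=-1 ZF=0 PC=6
Step 7: PC=6 exec 'ADD A, D'. After: A=-1 B=0 C=0 D=-1 ZF=0 PC=7
Step 8: PC=7 exec 'SUB D, 1'. After: A=-1 B=0 C=0 D=-2 ZF=0 PC=8
Step 9: PC=8 exec 'MOV C, -4'. After: A=-1 B=0 C=-4 D=-2 ZF=0 PC=9
Step 10: PC=9 exec 'SUB C, C'. After: A=-1 B=0 C=0 D=-2 ZF=1 PC=10
Step 11: PC=10 exec 'SUB C, 8'. After: A=-1 B=0 C=-8 D=-2 ZF=0 PC=11
Step 12: PC=11 exec 'MOV B, 10'. After: A=-1 B=10 C=-8 D=-2 ZF=0 PC=12
Step 13: PC=12 exec 'SUB A, A'. After: A=0 B=10 C=-8 D=-2 ZF=1 PC=13
Step 14: PC=13 exec 'MOV A, B'. After: A=10 B=10 C=-8 D=-2 ZF=1 PC=14
Step 15: PC=14 exec 'HALT'. After: A=10 B=10 C=-8 D=-2 ZF=1 PC=14 HALTED

Answer: 10 10 -8 -2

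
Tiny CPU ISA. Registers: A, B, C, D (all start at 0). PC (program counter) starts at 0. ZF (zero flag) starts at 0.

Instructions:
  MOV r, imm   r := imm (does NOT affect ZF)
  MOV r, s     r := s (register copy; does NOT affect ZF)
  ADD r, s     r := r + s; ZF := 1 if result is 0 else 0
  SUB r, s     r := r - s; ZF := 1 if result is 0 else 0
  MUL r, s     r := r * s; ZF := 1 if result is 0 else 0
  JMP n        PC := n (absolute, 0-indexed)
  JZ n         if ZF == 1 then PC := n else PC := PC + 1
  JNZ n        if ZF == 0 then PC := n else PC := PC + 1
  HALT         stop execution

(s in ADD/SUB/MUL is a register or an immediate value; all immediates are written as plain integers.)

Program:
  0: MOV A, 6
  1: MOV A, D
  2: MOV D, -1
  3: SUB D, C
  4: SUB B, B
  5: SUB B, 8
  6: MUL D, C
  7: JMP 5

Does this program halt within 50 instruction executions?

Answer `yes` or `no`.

Step 1: PC=0 exec 'MOV A, 6'. After: A=6 B=0 C=0 D=0 ZF=0 PC=1
Step 2: PC=1 exec 'MOV A, D'. After: A=0 B=0 C=0 D=0 ZF=0 PC=2
Step 3: PC=2 exec 'MOV D, -1'. After: A=0 B=0 C=0 D=-1 ZF=0 PC=3
Step 4: PC=3 exec 'SUB D, C'. After: A=0 B=0 C=0 D=-1 ZF=0 PC=4
Step 5: PC=4 exec 'SUB B, B'. After: A=0 B=0 C=0 D=-1 ZF=1 PC=5
Step 6: PC=5 exec 'SUB B, 8'. After: A=0 B=-8 C=0 D=-1 ZF=0 PC=6
Step 7: PC=6 exec 'MUL D, C'. After: A=0 B=-8 C=0 D=0 ZF=1 PC=7
Step 8: PC=7 exec 'JMP 5'. After: A=0 B=-8 C=0 D=0 ZF=1 PC=5
Step 9: PC=5 exec 'SUB B, 8'. After: A=0 B=-16 C=0 D=0 ZF=0 PC=6
Step 10: PC=6 exec 'MUL D, C'. After: A=0 B=-16 C=0 D=0 ZF=1 PC=7
Step 11: PC=7 exec 'JMP 5'. After: A=0 B=-16 C=0 D=0 ZF=1 PC=5
Step 12: PC=5 exec 'SUB B, 8'. After: A=0 B=-24 C=0 D=0 ZF=0 PC=6
Step 13: PC=6 exec 'MUL D, C'. After: A=0 B=-24 C=0 D=0 ZF=1 PC=7
Step 14: PC=7 exec 'JMP 5'. After: A=0 B=-24 C=0 D=0 ZF=1 PC=5
Step 15: PC=5 exec 'SUB B, 8'. After: A=0 B=-32 C=0 D=0 ZF=0 PC=6
After 50 steps: not halted. PC revisits the same instructions with no path to HALT; will never halt.

Answer: no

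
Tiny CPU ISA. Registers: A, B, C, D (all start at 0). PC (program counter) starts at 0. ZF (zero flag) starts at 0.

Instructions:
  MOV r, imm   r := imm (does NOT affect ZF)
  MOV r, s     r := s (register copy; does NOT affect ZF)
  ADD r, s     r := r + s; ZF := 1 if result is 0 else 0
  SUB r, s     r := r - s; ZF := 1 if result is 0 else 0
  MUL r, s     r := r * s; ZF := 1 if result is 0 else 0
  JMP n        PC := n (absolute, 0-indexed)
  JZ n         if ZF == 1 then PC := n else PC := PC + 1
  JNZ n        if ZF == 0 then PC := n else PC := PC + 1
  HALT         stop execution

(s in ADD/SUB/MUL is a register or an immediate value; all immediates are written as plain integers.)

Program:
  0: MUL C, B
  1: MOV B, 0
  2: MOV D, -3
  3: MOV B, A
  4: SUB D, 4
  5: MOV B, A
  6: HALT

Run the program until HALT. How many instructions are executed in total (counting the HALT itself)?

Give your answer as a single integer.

Answer: 7

Derivation:
Step 1: PC=0 exec 'MUL C, B'. After: A=0 B=0 C=0 D=0 ZF=1 PC=1
Step 2: PC=1 exec 'MOV B, 0'. After: A=0 B=0 C=0 D=0 ZF=1 PC=2
Step 3: PC=2 exec 'MOV D, -3'. After: A=0 B=0 C=0 D=-3 ZF=1 PC=3
Step 4: PC=3 exec 'MOV B, A'. After: A=0 B=0 C=0 D=-3 ZF=1 PC=4
Step 5: PC=4 exec 'SUB D, 4'. After: A=0 B=0 C=0 D=-7 ZF=0 PC=5
Step 6: PC=5 exec 'MOV B, A'. After: A=0 B=0 C=0 D=-7 ZF=0 PC=6
Step 7: PC=6 exec 'HALT'. After: A=0 B=0 C=0 D=-7 ZF=0 PC=6 HALTED
Total instructions executed: 7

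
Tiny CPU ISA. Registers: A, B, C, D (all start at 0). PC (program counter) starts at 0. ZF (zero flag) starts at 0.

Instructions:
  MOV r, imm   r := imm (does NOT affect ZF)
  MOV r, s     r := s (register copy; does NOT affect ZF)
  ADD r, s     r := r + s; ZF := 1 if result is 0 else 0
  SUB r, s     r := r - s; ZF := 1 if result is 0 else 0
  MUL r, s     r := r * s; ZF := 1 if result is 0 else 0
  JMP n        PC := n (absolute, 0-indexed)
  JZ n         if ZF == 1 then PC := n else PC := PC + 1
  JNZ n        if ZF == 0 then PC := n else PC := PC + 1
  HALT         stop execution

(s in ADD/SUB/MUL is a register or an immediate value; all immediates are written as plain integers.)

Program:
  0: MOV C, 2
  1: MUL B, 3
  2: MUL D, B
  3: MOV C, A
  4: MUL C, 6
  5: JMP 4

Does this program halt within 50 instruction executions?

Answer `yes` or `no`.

Step 1: PC=0 exec 'MOV C, 2'. After: A=0 B=0 C=2 D=0 ZF=0 PC=1
Step 2: PC=1 exec 'MUL B, 3'. After: A=0 B=0 C=2 D=0 ZF=1 PC=2
Step 3: PC=2 exec 'MUL D, B'. After: A=0 B=0 C=2 D=0 ZF=1 PC=3
Step 4: PC=3 exec 'MOV C, A'. After: A=0 B=0 C=0 D=0 ZF=1 PC=4
Step 5: PC=4 exec 'MUL C, 6'. After: A=0 B=0 C=0 D=0 ZF=1 PC=5
Step 6: PC=5 exec 'JMP 4'. After: A=0 B=0 C=0 D=0 ZF=1 PC=4
State after step 6 equals state after step 4: the program is in a cycle of length 2 and will never halt.

Answer: no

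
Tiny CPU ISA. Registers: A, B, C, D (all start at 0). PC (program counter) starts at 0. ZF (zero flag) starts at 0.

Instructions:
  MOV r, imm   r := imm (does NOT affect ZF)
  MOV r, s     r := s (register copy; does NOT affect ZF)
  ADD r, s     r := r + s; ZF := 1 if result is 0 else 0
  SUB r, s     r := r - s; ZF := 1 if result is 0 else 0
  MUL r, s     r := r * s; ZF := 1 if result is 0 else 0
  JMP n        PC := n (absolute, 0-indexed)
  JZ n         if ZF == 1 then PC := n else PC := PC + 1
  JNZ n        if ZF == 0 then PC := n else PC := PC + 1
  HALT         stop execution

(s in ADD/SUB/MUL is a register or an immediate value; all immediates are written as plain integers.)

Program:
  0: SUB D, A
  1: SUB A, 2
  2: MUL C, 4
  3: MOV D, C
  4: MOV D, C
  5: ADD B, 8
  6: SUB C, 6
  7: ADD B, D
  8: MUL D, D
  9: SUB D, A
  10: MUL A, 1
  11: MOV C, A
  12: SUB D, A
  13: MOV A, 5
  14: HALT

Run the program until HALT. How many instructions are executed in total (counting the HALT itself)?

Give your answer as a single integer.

Answer: 15

Derivation:
Step 1: PC=0 exec 'SUB D, A'. After: A=0 B=0 C=0 D=0 ZF=1 PC=1
Step 2: PC=1 exec 'SUB A, 2'. After: A=-2 B=0 C=0 D=0 ZF=0 PC=2
Step 3: PC=2 exec 'MUL C, 4'. After: A=-2 B=0 C=0 D=0 ZF=1 PC=3
Step 4: PC=3 exec 'MOV D, C'. After: A=-2 B=0 C=0 D=0 ZF=1 PC=4
Step 5: PC=4 exec 'MOV D, C'. After: A=-2 B=0 C=0 D=0 ZF=1 PC=5
Step 6: PC=5 exec 'ADD B, 8'. After: A=-2 B=8 C=0 D=0 ZF=0 PC=6
Step 7: PC=6 exec 'SUB C, 6'. After: A=-2 B=8 C=-6 D=0 ZF=0 PC=7
Step 8: PC=7 exec 'ADD B, D'. After: A=-2 B=8 C=-6 D=0 ZF=0 PC=8
Step 9: PC=8 exec 'MUL D, D'. After: A=-2 B=8 C=-6 D=0 ZF=1 PC=9
Step 10: PC=9 exec 'SUB D, A'. After: A=-2 B=8 C=-6 D=2 ZF=0 PC=10
Step 11: PC=10 exec 'MUL A, 1'. After: A=-2 B=8 C=-6 D=2 ZF=0 PC=11
Step 12: PC=11 exec 'MOV C, A'. After: A=-2 B=8 C=-2 D=2 ZF=0 PC=12
Step 13: PC=12 exec 'SUB D, A'. After: A=-2 B=8 C=-2 D=4 ZF=0 PC=13
Step 14: PC=13 exec 'MOV A, 5'. After: A=5 B=8 C=-2 D=4 ZF=0 PC=14
Step 15: PC=14 exec 'HALT'. After: A=5 B=8 C=-2 D=4 ZF=0 PC=14 HALTED
Total instructions executed: 15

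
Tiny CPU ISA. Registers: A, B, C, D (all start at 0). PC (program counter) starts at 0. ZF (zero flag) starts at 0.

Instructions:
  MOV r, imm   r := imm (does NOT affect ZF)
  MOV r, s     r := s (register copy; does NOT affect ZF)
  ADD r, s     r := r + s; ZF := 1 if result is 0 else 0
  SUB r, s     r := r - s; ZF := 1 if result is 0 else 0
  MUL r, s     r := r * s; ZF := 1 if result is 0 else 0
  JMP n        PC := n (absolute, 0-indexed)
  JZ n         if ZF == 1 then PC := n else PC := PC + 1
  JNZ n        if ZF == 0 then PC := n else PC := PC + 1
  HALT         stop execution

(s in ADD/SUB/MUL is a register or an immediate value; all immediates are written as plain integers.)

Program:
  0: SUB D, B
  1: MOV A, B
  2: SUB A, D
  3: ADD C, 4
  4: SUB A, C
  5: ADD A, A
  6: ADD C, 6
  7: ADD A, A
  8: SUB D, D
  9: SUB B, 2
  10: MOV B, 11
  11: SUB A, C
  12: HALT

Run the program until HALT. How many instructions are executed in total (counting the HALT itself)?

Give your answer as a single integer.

Answer: 13

Derivation:
Step 1: PC=0 exec 'SUB D, B'. After: A=0 B=0 C=0 D=0 ZF=1 PC=1
Step 2: PC=1 exec 'MOV A, B'. After: A=0 B=0 C=0 D=0 ZF=1 PC=2
Step 3: PC=2 exec 'SUB A, D'. After: A=0 B=0 C=0 D=0 ZF=1 PC=3
Step 4: PC=3 exec 'ADD C, 4'. After: A=0 B=0 C=4 D=0 ZF=0 PC=4
Step 5: PC=4 exec 'SUB A, C'. After: A=-4 B=0 C=4 D=0 ZF=0 PC=5
Step 6: PC=5 exec 'ADD A, A'. After: A=-8 B=0 C=4 D=0 ZF=0 PC=6
Step 7: PC=6 exec 'ADD C, 6'. After: A=-8 B=0 C=10 D=0 ZF=0 PC=7
Step 8: PC=7 exec 'ADD A, A'. After: A=-16 B=0 C=10 D=0 ZF=0 PC=8
Step 9: PC=8 exec 'SUB D, D'. After: A=-16 B=0 C=10 D=0 ZF=1 PC=9
Step 10: PC=9 exec 'SUB B, 2'. After: A=-16 B=-2 C=10 D=0 ZF=0 PC=10
Step 11: PC=10 exec 'MOV B, 11'. After: A=-16 B=11 C=10 D=0 ZF=0 PC=11
Step 12: PC=11 exec 'SUB A, C'. After: A=-26 B=11 C=10 D=0 ZF=0 PC=12
Step 13: PC=12 exec 'HALT'. After: A=-26 B=11 C=10 D=0 ZF=0 PC=12 HALTED
Total instructions executed: 13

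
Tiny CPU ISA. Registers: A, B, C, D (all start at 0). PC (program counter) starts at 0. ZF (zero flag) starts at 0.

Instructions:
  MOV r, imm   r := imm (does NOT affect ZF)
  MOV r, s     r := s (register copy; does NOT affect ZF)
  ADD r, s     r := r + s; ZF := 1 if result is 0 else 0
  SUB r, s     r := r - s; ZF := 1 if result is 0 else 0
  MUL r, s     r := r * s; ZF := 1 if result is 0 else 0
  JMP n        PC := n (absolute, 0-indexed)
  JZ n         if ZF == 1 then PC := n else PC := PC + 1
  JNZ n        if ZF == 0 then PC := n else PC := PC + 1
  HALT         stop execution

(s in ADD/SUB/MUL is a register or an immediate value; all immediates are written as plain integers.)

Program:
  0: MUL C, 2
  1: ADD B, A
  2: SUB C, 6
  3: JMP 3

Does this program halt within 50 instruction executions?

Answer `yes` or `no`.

Step 1: PC=0 exec 'MUL C, 2'. After: A=0 B=0 C=0 D=0 ZF=1 PC=1
Step 2: PC=1 exec 'ADD B, A'. After: A=0 B=0 C=0 D=0 ZF=1 PC=2
Step 3: PC=2 exec 'SUB C, 6'. After: A=0 B=0 C=-6 D=0 ZF=0 PC=3
Step 4: PC=3 exec 'JMP 3'. After: A=0 B=0 C=-6 D=0 ZF=0 PC=3
State after step 4 equals state after step 3: the program is in a cycle of length 1 and will never halt.

Answer: no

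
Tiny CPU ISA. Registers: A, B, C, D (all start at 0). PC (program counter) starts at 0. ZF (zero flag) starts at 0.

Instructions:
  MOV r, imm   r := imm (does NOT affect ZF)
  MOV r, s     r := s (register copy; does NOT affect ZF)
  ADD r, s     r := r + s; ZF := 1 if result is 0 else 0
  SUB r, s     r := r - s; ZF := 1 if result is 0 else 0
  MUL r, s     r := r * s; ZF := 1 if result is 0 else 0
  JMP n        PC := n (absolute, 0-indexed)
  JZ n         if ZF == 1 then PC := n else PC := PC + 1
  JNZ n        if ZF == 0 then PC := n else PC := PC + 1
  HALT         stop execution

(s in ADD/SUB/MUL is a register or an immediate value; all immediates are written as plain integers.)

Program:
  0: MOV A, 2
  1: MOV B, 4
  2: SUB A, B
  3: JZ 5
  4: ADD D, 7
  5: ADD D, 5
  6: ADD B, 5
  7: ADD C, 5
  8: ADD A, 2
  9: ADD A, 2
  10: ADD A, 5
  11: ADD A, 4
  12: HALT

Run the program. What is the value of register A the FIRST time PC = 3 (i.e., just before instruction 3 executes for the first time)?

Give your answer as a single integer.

Step 1: PC=0 exec 'MOV A, 2'. After: A=2 B=0 C=0 D=0 ZF=0 PC=1
Step 2: PC=1 exec 'MOV B, 4'. After: A=2 B=4 C=0 D=0 ZF=0 PC=2
Step 3: PC=2 exec 'SUB A, B'. After: A=-2 B=4 C=0 D=0 ZF=0 PC=3
First time PC=3: A=-2

-2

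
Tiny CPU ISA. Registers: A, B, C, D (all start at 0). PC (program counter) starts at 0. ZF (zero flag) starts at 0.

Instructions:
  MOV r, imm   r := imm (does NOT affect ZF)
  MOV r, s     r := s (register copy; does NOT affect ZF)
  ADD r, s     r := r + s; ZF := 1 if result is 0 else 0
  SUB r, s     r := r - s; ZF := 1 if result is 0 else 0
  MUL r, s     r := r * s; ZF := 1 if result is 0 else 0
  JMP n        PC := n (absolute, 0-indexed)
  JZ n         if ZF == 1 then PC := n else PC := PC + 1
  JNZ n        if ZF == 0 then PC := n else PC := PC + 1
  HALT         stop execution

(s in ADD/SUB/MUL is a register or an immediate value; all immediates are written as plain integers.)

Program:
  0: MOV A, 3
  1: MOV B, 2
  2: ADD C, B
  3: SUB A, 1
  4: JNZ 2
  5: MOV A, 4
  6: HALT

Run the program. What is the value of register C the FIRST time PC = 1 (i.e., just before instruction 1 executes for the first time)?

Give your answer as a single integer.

Step 1: PC=0 exec 'MOV A, 3'. After: A=3 B=0 C=0 D=0 ZF=0 PC=1
First time PC=1: C=0

0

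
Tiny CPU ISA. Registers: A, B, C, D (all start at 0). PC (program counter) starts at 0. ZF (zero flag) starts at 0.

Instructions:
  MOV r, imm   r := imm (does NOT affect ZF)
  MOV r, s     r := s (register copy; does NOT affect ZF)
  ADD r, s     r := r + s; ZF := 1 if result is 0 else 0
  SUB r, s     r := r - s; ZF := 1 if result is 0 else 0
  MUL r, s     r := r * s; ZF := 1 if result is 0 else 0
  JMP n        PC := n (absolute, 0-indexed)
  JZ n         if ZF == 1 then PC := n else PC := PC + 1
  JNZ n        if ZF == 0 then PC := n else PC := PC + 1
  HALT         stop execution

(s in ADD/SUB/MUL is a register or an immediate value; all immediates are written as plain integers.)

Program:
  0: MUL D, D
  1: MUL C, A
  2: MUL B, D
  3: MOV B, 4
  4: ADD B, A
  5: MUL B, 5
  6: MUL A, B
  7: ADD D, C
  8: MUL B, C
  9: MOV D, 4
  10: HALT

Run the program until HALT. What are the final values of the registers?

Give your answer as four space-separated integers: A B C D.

Answer: 0 0 0 4

Derivation:
Step 1: PC=0 exec 'MUL D, D'. After: A=0 B=0 C=0 D=0 ZF=1 PC=1
Step 2: PC=1 exec 'MUL C, A'. After: A=0 B=0 C=0 D=0 ZF=1 PC=2
Step 3: PC=2 exec 'MUL B, D'. After: A=0 B=0 C=0 D=0 ZF=1 PC=3
Step 4: PC=3 exec 'MOV B, 4'. After: A=0 B=4 C=0 D=0 ZF=1 PC=4
Step 5: PC=4 exec 'ADD B, A'. After: A=0 B=4 C=0 D=0 ZF=0 PC=5
Step 6: PC=5 exec 'MUL B, 5'. After: A=0 B=20 C=0 D=0 ZF=0 PC=6
Step 7: PC=6 exec 'MUL A, B'. After: A=0 B=20 C=0 D=0 ZF=1 PC=7
Step 8: PC=7 exec 'ADD D, C'. After: A=0 B=20 C=0 D=0 ZF=1 PC=8
Step 9: PC=8 exec 'MUL B, C'. After: A=0 B=0 C=0 D=0 ZF=1 PC=9
Step 10: PC=9 exec 'MOV D, 4'. After: A=0 B=0 C=0 D=4 ZF=1 PC=10
Step 11: PC=10 exec 'HALT'. After: A=0 B=0 C=0 D=4 ZF=1 PC=10 HALTED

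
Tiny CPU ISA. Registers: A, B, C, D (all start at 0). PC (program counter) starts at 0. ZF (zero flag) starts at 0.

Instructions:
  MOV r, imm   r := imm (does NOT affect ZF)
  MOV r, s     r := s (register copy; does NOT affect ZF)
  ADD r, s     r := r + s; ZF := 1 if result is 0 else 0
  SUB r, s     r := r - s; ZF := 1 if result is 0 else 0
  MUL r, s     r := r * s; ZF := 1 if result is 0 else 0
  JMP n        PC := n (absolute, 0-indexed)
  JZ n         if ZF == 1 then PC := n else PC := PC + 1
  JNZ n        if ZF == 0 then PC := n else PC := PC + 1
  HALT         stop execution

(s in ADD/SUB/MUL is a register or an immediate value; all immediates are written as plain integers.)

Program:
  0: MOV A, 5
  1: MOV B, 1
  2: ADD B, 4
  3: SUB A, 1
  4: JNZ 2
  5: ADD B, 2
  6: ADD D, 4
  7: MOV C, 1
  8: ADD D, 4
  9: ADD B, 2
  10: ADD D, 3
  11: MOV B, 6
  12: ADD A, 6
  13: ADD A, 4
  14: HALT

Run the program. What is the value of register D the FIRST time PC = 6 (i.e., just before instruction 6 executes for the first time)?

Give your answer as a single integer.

Step 1: PC=0 exec 'MOV A, 5'. After: A=5 B=0 C=0 D=0 ZF=0 PC=1
Step 2: PC=1 exec 'MOV B, 1'. After: A=5 B=1 C=0 D=0 ZF=0 PC=2
Step 3: PC=2 exec 'ADD B, 4'. After: A=5 B=5 C=0 D=0 ZF=0 PC=3
Step 4: PC=3 exec 'SUB A, 1'. After: A=4 B=5 C=0 D=0 ZF=0 PC=4
Step 5: PC=4 exec 'JNZ 2'. After: A=4 B=5 C=0 D=0 ZF=0 PC=2
Step 6: PC=2 exec 'ADD B, 4'. After: A=4 B=9 C=0 D=0 ZF=0 PC=3
Step 7: PC=3 exec 'SUB A, 1'. After: A=3 B=9 C=0 D=0 ZF=0 PC=4
Step 8: PC=4 exec 'JNZ 2'. After: A=3 B=9 C=0 D=0 ZF=0 PC=2
Step 9: PC=2 exec 'ADD B, 4'. After: A=3 B=13 C=0 D=0 ZF=0 PC=3
Step 10: PC=3 exec 'SUB A, 1'. After: A=2 B=13 C=0 D=0 ZF=0 PC=4
Step 11: PC=4 exec 'JNZ 2'. After: A=2 B=13 C=0 D=0 ZF=0 PC=2
Step 12: PC=2 exec 'ADD B, 4'. After: A=2 B=17 C=0 D=0 ZF=0 PC=3
Step 13: PC=3 exec 'SUB A, 1'. After: A=1 B=17 C=0 D=0 ZF=0 PC=4
Step 14: PC=4 exec 'JNZ 2'. After: A=1 B=17 C=0 D=0 ZF=0 PC=2
Step 15: PC=2 exec 'ADD B, 4'. After: A=1 B=21 C=0 D=0 ZF=0 PC=3
Step 16: PC=3 exec 'SUB A, 1'. After: A=0 B=21 C=0 D=0 ZF=1 PC=4
Step 17: PC=4 exec 'JNZ 2'. After: A=0 B=21 C=0 D=0 ZF=1 PC=5
Step 18: PC=5 exec 'ADD B, 2'. After: A=0 B=23 C=0 D=0 ZF=0 PC=6
First time PC=6: D=0

0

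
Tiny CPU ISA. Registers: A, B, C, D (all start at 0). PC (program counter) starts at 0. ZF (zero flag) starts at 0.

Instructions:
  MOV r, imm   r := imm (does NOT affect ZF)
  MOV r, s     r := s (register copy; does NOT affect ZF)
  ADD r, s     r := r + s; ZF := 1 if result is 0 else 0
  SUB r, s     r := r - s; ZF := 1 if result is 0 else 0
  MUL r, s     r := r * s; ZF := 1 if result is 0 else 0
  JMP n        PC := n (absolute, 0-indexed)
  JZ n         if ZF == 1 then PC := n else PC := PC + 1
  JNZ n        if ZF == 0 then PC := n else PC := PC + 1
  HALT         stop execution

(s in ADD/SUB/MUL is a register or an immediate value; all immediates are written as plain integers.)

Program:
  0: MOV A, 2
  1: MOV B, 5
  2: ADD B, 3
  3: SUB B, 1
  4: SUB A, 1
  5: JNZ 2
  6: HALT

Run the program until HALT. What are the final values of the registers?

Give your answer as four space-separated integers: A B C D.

Step 1: PC=0 exec 'MOV A, 2'. After: A=2 B=0 C=0 D=0 ZF=0 PC=1
Step 2: PC=1 exec 'MOV B, 5'. After: A=2 B=5 C=0 D=0 ZF=0 PC=2
Step 3: PC=2 exec 'ADD B, 3'. After: A=2 B=8 C=0 D=0 ZF=0 PC=3
Step 4: PC=3 exec 'SUB B, 1'. After: A=2 B=7 C=0 D=0 ZF=0 PC=4
Step 5: PC=4 exec 'SUB A, 1'. After: A=1 B=7 C=0 D=0 ZF=0 PC=5
Step 6: PC=5 exec 'JNZ 2'. After: A=1 B=7 C=0 D=0 ZF=0 PC=2
Step 7: PC=2 exec 'ADD B, 3'. After: A=1 B=10 C=0 D=0 ZF=0 PC=3
Step 8: PC=3 exec 'SUB B, 1'. After: A=1 B=9 C=0 D=0 ZF=0 PC=4
Step 9: PC=4 exec 'SUB A, 1'. After: A=0 B=9 C=0 D=0 ZF=1 PC=5
Step 10: PC=5 exec 'JNZ 2'. After: A=0 B=9 C=0 D=0 ZF=1 PC=6
Step 11: PC=6 exec 'HALT'. After: A=0 B=9 C=0 D=0 ZF=1 PC=6 HALTED

Answer: 0 9 0 0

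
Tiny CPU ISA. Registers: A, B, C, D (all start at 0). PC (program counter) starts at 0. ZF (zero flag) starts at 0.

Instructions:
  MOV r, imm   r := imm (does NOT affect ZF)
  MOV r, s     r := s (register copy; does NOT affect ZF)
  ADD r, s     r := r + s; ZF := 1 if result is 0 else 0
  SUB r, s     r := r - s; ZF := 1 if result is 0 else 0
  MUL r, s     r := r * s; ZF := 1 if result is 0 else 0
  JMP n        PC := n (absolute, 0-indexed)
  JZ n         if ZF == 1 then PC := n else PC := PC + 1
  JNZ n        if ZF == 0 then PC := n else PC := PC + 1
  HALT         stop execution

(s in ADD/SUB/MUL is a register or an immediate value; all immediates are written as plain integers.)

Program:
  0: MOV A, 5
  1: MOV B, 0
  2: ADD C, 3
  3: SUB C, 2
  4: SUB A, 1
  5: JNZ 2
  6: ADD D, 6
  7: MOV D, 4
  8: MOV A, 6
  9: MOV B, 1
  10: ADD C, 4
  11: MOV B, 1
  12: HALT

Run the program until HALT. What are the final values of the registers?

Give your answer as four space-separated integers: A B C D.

Step 1: PC=0 exec 'MOV A, 5'. After: A=5 B=0 C=0 D=0 ZF=0 PC=1
Step 2: PC=1 exec 'MOV B, 0'. After: A=5 B=0 C=0 D=0 ZF=0 PC=2
Step 3: PC=2 exec 'ADD C, 3'. After: A=5 B=0 C=3 D=0 ZF=0 PC=3
Step 4: PC=3 exec 'SUB C, 2'. After: A=5 B=0 C=1 D=0 ZF=0 PC=4
Step 5: PC=4 exec 'SUB A, 1'. After: A=4 B=0 C=1 D=0 ZF=0 PC=5
Step 6: PC=5 exec 'JNZ 2'. After: A=4 B=0 C=1 D=0 ZF=0 PC=2
Step 7: PC=2 exec 'ADD C, 3'. After: A=4 B=0 C=4 D=0 ZF=0 PC=3
Step 8: PC=3 exec 'SUB C, 2'. After: A=4 B=0 C=2 D=0 ZF=0 PC=4
Step 9: PC=4 exec 'SUB A, 1'. After: A=3 B=0 C=2 D=0 ZF=0 PC=5
Step 10: PC=5 exec 'JNZ 2'. After: A=3 B=0 C=2 D=0 ZF=0 PC=2
Step 11: PC=2 exec 'ADD C, 3'. After: A=3 B=0 C=5 D=0 ZF=0 PC=3
Step 12: PC=3 exec 'SUB C, 2'. After: A=3 B=0 C=3 D=0 ZF=0 PC=4
Step 13: PC=4 exec 'SUB A, 1'. After: A=2 B=0 C=3 D=0 ZF=0 PC=5
Step 14: PC=5 exec 'JNZ 2'. After: A=2 B=0 C=3 D=0 ZF=0 PC=2
Step 15: PC=2 exec 'ADD C, 3'. After: A=2 B=0 C=6 D=0 ZF=0 PC=3
Step 16: PC=3 exec 'SUB C, 2'. After: A=2 B=0 C=4 D=0 ZF=0 PC=4
Step 17: PC=4 exec 'SUB A, 1'. After: A=1 B=0 C=4 D=0 ZF=0 PC=5
Step 18: PC=5 exec 'JNZ 2'. After: A=1 B=0 C=4 D=0 ZF=0 PC=2
Step 19: PC=2 exec 'ADD C, 3'. After: A=1 B=0 C=7 D=0 ZF=0 PC=3
Step 20: PC=3 exec 'SUB C, 2'. After: A=1 B=0 C=5 D=0 ZF=0 PC=4
Step 21: PC=4 exec 'SUB A, 1'. After: A=0 B=0 C=5 D=0 ZF=1 PC=5
Step 22: PC=5 exec 'JNZ 2'. After: A=0 B=0 C=5 D=0 ZF=1 PC=6
Step 23: PC=6 exec 'ADD D, 6'. After: A=0 B=0 C=5 D=6 ZF=0 PC=7
Step 24: PC=7 exec 'MOV D, 4'. After: A=0 B=0 C=5 D=4 ZF=0 PC=8
Step 25: PC=8 exec 'MOV A, 6'. After: A=6 B=0 C=5 D=4 ZF=0 PC=9
Step 26: PC=9 exec 'MOV B, 1'. After: A=6 B=1 C=5 D=4 ZF=0 PC=10
Step 27: PC=10 exec 'ADD C, 4'. After: A=6 B=1 C=9 D=4 ZF=0 PC=11
Step 28: PC=11 exec 'MOV B, 1'. After: A=6 B=1 C=9 D=4 ZF=0 PC=12
Step 29: PC=12 exec 'HALT'. After: A=6 B=1 C=9 D=4 ZF=0 PC=12 HALTED

Answer: 6 1 9 4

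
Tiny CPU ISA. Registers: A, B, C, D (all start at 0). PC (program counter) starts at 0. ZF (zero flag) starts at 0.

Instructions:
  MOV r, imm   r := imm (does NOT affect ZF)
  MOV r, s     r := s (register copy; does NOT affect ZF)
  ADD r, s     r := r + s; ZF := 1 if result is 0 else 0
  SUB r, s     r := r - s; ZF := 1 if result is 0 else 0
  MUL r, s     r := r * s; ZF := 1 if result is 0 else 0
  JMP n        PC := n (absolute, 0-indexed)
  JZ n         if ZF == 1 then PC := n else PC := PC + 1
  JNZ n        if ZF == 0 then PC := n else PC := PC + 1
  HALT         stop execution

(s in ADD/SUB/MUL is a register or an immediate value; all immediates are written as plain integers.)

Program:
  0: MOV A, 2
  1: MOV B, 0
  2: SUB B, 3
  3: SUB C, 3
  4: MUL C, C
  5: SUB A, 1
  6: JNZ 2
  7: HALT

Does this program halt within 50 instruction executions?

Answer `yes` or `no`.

Step 1: PC=0 exec 'MOV A, 2'. After: A=2 B=0 C=0 D=0 ZF=0 PC=1
Step 2: PC=1 exec 'MOV B, 0'. After: A=2 B=0 C=0 D=0 ZF=0 PC=2
Step 3: PC=2 exec 'SUB B, 3'. After: A=2 B=-3 C=0 D=0 ZF=0 PC=3
Step 4: PC=3 exec 'SUB C, 3'. After: A=2 B=-3 C=-3 D=0 ZF=0 PC=4
Step 5: PC=4 exec 'MUL C, C'. After: A=2 B=-3 C=9 D=0 ZF=0 PC=5
Step 6: PC=5 exec 'SUB A, 1'. After: A=1 B=-3 C=9 D=0 ZF=0 PC=6
Step 7: PC=6 exec 'JNZ 2'. After: A=1 B=-3 C=9 D=0 ZF=0 PC=2
Step 8: PC=2 exec 'SUB B, 3'. After: A=1 B=-6 C=9 D=0 ZF=0 PC=3
Step 9: PC=3 exec 'SUB C, 3'. After: A=1 B=-6 C=6 D=0 ZF=0 PC=4
Step 10: PC=4 exec 'MUL C, C'. After: A=1 B=-6 C=36 D=0 ZF=0 PC=5
Step 11: PC=5 exec 'SUB A, 1'. After: A=0 B=-6 C=36 D=0 ZF=1 PC=6
Step 12: PC=6 exec 'JNZ 2'. After: A=0 B=-6 C=36 D=0 ZF=1 PC=7
Step 13: PC=7 exec 'HALT'. After: A=0 B=-6 C=36 D=0 ZF=1 PC=7 HALTED

Answer: yes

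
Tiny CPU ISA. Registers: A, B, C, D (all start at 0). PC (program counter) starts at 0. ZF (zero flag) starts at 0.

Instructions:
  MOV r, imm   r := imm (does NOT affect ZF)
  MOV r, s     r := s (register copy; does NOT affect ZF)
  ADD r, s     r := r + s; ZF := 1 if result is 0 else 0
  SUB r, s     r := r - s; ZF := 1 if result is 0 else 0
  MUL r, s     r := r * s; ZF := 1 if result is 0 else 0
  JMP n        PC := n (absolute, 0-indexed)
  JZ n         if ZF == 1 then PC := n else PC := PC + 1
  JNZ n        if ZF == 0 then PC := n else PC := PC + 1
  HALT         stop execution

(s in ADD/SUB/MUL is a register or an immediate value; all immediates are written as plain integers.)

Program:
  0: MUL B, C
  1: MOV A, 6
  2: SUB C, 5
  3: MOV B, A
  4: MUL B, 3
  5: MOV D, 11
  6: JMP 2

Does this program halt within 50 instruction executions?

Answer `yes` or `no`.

Step 1: PC=0 exec 'MUL B, C'. After: A=0 B=0 C=0 D=0 ZF=1 PC=1
Step 2: PC=1 exec 'MOV A, 6'. After: A=6 B=0 C=0 D=0 ZF=1 PC=2
Step 3: PC=2 exec 'SUB C, 5'. After: A=6 B=0 C=-5 D=0 ZF=0 PC=3
Step 4: PC=3 exec 'MOV B, A'. After: A=6 B=6 C=-5 D=0 ZF=0 PC=4
Step 5: PC=4 exec 'MUL B, 3'. After: A=6 B=18 C=-5 D=0 ZF=0 PC=5
Step 6: PC=5 exec 'MOV D, 11'. After: A=6 B=18 C=-5 D=11 ZF=0 PC=6
Step 7: PC=6 exec 'JMP 2'. After: A=6 B=18 C=-5 D=11 ZF=0 PC=2
Step 8: PC=2 exec 'SUB C, 5'. After: A=6 B=18 C=-10 D=11 ZF=0 PC=3
Step 9: PC=3 exec 'MOV B, A'. After: A=6 B=6 C=-10 D=11 ZF=0 PC=4
Step 10: PC=4 exec 'MUL B, 3'. After: A=6 B=18 C=-10 D=11 ZF=0 PC=5
Step 11: PC=5 exec 'MOV D, 11'. After: A=6 B=18 C=-10 D=11 ZF=0 PC=6
Step 12: PC=6 exec 'JMP 2'. After: A=6 B=18 C=-10 D=11 ZF=0 PC=2
Step 13: PC=2 exec 'SUB C, 5'. After: A=6 B=18 C=-15 D=11 ZF=0 PC=3
Step 14: PC=3 exec 'MOV B, A'. After: A=6 B=6 C=-15 D=11 ZF=0 PC=4
Step 15: PC=4 exec 'MUL B, 3'. After: A=6 B=18 C=-15 D=11 ZF=0 PC=5
After 50 steps: not halted. PC revisits the same instructions with no path to HALT; will never halt.

Answer: no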